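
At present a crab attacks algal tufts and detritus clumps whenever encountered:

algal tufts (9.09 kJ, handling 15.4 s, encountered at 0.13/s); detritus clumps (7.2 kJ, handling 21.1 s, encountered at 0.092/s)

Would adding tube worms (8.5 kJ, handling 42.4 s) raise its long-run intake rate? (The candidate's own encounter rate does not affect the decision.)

Intake rate on the current diet: R = (0.13×9.09 + 0.092×7.2) / (1 + 0.13×15.4 + 0.092×21.1) = 1.844/4.943 = 0.3731 kJ/s.
tube worms: E/h = 8.5/42.4 = 0.2005 kJ/s.
0.2005 < 0.3731, so adding tube worms would lower the average — exclude it.

No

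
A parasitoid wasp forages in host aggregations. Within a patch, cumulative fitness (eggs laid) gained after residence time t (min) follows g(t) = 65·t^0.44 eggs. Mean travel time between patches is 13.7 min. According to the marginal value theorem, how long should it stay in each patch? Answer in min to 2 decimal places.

10.76 min

By the marginal value theorem, leave when the instantaneous gain rate g'(t) equals the habitat-wide average g(t)/(T + t).
g'(t) = 0.44·65·t^-0.56. Setting 0.44·65·t^-0.56 = 65·t^0.44/(13.7+t) gives 0.44(13.7+t) = t, so 0.56·t = 0.44×13.7.
t* = 0.44×13.7/0.56 = 10.76 min.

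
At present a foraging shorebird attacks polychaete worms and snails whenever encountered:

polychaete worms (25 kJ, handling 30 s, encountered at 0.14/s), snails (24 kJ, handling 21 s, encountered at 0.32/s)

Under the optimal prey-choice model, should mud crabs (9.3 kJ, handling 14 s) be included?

Intake rate on the current diet: R = (0.14×25 + 0.32×24) / (1 + 0.14×30 + 0.32×21) = 11.18/11.92 = 0.9379 kJ/s.
mud crabs: E/h = 9.3/14 = 0.6643 kJ/s.
Since 0.6643 < R, time spent handling mud crabs is better spent searching.

No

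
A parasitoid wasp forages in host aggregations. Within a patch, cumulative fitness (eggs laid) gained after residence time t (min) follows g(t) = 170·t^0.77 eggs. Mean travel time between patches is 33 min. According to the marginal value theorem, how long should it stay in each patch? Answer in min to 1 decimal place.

Maximise g(t)/(T+t): set derivative to zero → g'(t)(T+t) = g(t).
g'(t) = 0.77·170·t^-0.23. Setting 0.77·170·t^-0.23 = 170·t^0.77/(33+t) gives 0.77(33+t) = t, so 0.23·t = 0.77×33.
t* = 0.77×33/0.23 = 110.5 min.

110.5 min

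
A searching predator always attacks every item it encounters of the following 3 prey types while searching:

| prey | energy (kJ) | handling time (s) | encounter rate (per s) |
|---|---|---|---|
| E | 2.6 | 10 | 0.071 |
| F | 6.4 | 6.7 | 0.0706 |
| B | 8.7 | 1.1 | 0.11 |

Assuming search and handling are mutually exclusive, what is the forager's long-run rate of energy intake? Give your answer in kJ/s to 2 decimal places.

0.69 kJ/s

Energy encountered per unit search time: 0.071×2.6 + 0.0706×6.4 + 0.11×8.7 = 1.593 kJ/s.
Handling time per unit search time: 0.071×10 + 0.0706×6.7 + 0.11×1.1 = 1.304.
Rate = 1.593/(1 + 1.304) = 0.6916 kJ/s.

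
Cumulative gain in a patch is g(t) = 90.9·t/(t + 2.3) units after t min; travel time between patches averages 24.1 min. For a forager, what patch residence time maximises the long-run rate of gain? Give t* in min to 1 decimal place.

Optimal t* satisfies g'(t*) = g(t*)/(T + t*).
g'(t) = 90.9·2.3/(t + 2.3)². Setting 90.9·2.3/(t+2.3)² = 90.9t/[(t+2.3)(24.1+t)] gives 2.3(24.1+t) = t(t+2.3), so t² = 2.3×24.1 = 55.43.
t* = √55.43 = 7.445 min.

7.4 min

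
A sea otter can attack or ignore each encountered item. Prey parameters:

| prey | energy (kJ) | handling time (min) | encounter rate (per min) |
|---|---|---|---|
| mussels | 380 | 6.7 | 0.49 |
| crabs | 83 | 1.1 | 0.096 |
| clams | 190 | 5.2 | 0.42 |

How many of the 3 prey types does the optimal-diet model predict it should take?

2

E/h in descending order: crabs 75.5, mussels 56.7, clams 36.5 kJ/min. The optimal diet is the largest prefix of this list for which every included type satisfies E_i/h_i > R on the types above it.
Rate on top 1: 7.207. mussels: 56.7 > 7.207 → include.
Rate on top 2: 44.24. clams: 36.5 < 44.24 → exclude; stop.
Optimal diet: crabs, mussels — 2 of 3 types.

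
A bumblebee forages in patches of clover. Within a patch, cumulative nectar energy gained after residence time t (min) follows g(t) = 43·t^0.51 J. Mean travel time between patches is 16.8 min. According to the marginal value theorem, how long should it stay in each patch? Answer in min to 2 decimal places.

Maximise g(t)/(T+t): set derivative to zero → g'(t)(T+t) = g(t).
g'(t) = 0.51·43·t^-0.49. Setting 0.51·43·t^-0.49 = 43·t^0.51/(16.8+t) gives 0.51(16.8+t) = t, so 0.49·t = 0.51×16.8.
t* = 0.51×16.8/0.49 = 17.49 min.

17.49 min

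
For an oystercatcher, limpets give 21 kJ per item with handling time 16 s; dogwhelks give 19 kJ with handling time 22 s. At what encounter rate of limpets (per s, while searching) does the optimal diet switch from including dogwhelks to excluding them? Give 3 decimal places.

Drop dogwhelks once their profitability E₂/h₂ falls below the rate achievable on limpets alone: E₂/h₂ = λE₁/(1 + λh₁).
Solve for λ: λE₁h₂ = E₂(1 + λh₁) → λ(E₁h₂ − E₂h₁) = E₂ → λ = E₂/(E₁h₂ − E₂h₁).
λ = 19/(21×22 − 19×16) = 19/158 = 0.1203 per s.

0.120 per s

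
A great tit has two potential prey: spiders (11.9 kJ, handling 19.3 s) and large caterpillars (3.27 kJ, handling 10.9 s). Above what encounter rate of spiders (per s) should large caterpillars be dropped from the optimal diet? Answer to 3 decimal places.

The zero-one rule: include large caterpillars iff E₂/h₂ > λE₁/(1+λh₁). Equality gives the switch point.
λE₁h₂ = E₂ + λE₂h₁ ⇒ λ = E₂/(E₁h₂ − E₂h₁) = 3.27/(129.7 − 63.11) = 0.0491 per s.

0.049 per s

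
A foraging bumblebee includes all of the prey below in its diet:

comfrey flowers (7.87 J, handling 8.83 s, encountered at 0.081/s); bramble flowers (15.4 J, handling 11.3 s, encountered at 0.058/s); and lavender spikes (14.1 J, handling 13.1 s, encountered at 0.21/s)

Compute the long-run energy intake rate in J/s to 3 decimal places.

0.877 J/s

R = (0.081×7.87 + 0.058×15.4 + 0.21×14.1) / (1 + 0.081×8.83 + 0.058×11.3 + 0.21×13.1) = 4.492/5.122 = 0.877 J/s.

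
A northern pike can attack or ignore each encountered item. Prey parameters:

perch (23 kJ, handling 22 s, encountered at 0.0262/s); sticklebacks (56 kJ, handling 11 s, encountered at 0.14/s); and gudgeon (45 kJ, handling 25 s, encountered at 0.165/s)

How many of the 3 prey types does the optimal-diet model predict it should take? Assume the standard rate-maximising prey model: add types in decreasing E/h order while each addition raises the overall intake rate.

Rank by E/h (kJ/s): sticklebacks 5.09, gudgeon 1.8, perch 1.05. Include each in turn until the next type's E/h falls below the running intake rate.
Rate on top 1: 3.087. gudgeon: 1.8 < 3.087 → exclude; stop.
Optimal diet: sticklebacks — 1 of 3 types.

1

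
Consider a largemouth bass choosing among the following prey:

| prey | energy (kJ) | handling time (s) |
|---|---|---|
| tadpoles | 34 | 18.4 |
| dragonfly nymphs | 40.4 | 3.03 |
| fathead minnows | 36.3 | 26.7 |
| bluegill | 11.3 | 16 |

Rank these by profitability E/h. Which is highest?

dragonfly nymphs

Profitability E/h (kJ/s): tadpoles = 34/18.4 = 1.85, dragonfly nymphs = 40.4/3.03 = 13.3, fathead minnows = 36.3/26.7 = 1.36, bluegill = 11.3/16 = 0.706.
Ranked: dragonfly nymphs > tadpoles > fathead minnows > bluegill.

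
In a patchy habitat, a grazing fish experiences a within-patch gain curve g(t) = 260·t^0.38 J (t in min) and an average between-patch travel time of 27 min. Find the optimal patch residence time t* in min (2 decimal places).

16.55 min

Optimal t* satisfies g'(t*) = g(t*)/(T + t*).
g'(t) = 0.38·260·t^-0.62. Setting 0.38·260·t^-0.62 = 260·t^0.38/(27+t) gives 0.38(27+t) = t, so 0.62·t = 0.38×27.
t* = 0.38×27/0.62 = 16.55 min.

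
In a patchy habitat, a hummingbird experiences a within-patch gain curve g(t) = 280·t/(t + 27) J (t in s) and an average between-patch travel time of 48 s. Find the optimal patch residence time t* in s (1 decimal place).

Maximise g(t)/(T+t): set derivative to zero → g'(t)(T+t) = g(t).
g'(t) = 280·27/(t + 27)². Setting 280·27/(t+27)² = 280t/[(t+27)(48+t)] gives 27(48+t) = t(t+27), so t² = 27×48 = 1296.
t* = √1296 = 36 s.

36.0 s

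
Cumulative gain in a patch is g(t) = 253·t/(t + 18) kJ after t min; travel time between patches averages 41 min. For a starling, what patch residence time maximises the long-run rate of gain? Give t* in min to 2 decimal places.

By the marginal value theorem, leave when the instantaneous gain rate g'(t) equals the habitat-wide average g(t)/(T + t).
g'(t) = 253·18/(t + 18)². Setting 253·18/(t+18)² = 253t/[(t+18)(41+t)] gives 18(41+t) = t(t+18), so t² = 18×41 = 738.
t* = √738 = 27.17 min.

27.17 min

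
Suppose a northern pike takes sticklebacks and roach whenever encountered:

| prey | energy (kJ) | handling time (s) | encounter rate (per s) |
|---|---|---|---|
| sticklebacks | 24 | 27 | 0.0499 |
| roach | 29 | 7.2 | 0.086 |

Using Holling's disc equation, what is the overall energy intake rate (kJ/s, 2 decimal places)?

R = Σλ_iE_i / (1 + Σλ_ih_i)
Numerator: 0.0499×24 + 0.086×29 = 3.692
Denominator: 1 + 0.0499×27 + 0.086×7.2 = 2.966
R = 3.692/2.966 = 1.244 kJ/s

1.24 kJ/s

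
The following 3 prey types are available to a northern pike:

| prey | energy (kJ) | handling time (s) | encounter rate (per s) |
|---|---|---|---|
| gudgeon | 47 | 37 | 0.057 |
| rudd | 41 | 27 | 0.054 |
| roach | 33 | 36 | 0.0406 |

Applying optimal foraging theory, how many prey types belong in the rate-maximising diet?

Rank by E/h (kJ/s): rudd 1.52, gudgeon 1.27, roach 0.917. Include each in turn until the next type's E/h falls below the running intake rate.
Rate on top 1: 0.9007. gudgeon: 1.27 > 0.9007 → include.
Rate on top 2: 1.071. roach: 0.917 < 1.071 → exclude; stop.
Optimal diet: rudd, gudgeon — 2 of 3 types.

2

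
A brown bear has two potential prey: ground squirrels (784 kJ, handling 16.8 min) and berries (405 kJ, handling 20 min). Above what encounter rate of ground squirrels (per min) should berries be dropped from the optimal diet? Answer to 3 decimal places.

At the threshold, the rate on ground squirrels alone equals the profitability of berries: λ·784/(1 + λ·16.8) = 405/20 = 20.25.
Rearranging, λ(784 − 20.25×16.8) = 20.25, so λ = 20.25/443.8 = 0.04563 per min.

0.046 per min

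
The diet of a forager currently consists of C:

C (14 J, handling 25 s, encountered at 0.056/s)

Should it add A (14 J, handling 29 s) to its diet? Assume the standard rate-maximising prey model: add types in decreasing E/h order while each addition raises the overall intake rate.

Intake rate on the current diet: R = (0.056×14) / (1 + 0.056×25) = 0.784/2.4 = 0.3267 J/s.
Profitability of A: 14/29 = 0.4828 J/s.
0.4828 > 0.3267, so adding A raises the average — include it.

Yes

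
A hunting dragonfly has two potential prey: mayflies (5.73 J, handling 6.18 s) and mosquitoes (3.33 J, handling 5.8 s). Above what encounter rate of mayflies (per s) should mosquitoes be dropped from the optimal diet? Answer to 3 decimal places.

0.263 per s

Drop mosquitoes once their profitability E₂/h₂ falls below the rate achievable on mayflies alone: E₂/h₂ = λE₁/(1 + λh₁).
Solve for λ: λE₁h₂ = E₂(1 + λh₁) → λ(E₁h₂ − E₂h₁) = E₂ → λ = E₂/(E₁h₂ − E₂h₁).
λ = 3.33/(5.73×5.8 − 3.33×6.18) = 3.33/12.65 = 0.2631 per s.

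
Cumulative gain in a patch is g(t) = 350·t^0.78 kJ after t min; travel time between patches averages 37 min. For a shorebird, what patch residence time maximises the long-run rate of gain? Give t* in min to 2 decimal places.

Maximise g(t)/(T+t): set derivative to zero → g'(t)(T+t) = g(t).
g'(t) = 0.78·350·t^-0.22. Setting 0.78·350·t^-0.22 = 350·t^0.78/(37+t) gives 0.78(37+t) = t, so 0.22·t = 0.78×37.
t* = 0.78×37/0.22 = 131.2 min.

131.18 min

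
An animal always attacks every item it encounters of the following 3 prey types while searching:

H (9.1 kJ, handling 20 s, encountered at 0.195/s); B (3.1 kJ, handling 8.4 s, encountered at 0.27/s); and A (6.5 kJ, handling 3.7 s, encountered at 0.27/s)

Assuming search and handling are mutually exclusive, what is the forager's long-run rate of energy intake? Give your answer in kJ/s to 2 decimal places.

0.53 kJ/s

R = Σλ_iE_i / (1 + Σλ_ih_i)
Numerator: 0.195×9.1 + 0.27×3.1 + 0.27×6.5 = 4.367
Denominator: 1 + 0.195×20 + 0.27×8.4 + 0.27×3.7 = 8.167
R = 4.367/8.167 = 0.5347 kJ/s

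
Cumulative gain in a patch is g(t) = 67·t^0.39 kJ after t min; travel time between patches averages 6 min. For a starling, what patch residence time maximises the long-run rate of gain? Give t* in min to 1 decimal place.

3.8 min

Optimal t* satisfies g'(t*) = g(t*)/(T + t*).
g'(t) = 0.39·67·t^-0.61. Setting 0.39·67·t^-0.61 = 67·t^0.39/(6+t) gives 0.39(6+t) = t, so 0.61·t = 0.39×6.
t* = 0.39×6/0.61 = 3.836 min.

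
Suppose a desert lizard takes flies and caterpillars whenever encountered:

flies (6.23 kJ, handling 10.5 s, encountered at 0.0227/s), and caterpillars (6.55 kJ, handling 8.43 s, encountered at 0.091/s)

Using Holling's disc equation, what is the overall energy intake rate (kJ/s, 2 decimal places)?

0.37 kJ/s

R = Σλ_iE_i / (1 + Σλ_ih_i)
Numerator: 0.0227×6.23 + 0.091×6.55 = 0.7375
Denominator: 1 + 0.0227×10.5 + 0.091×8.43 = 2.005
R = 0.7375/2.005 = 0.3677 kJ/s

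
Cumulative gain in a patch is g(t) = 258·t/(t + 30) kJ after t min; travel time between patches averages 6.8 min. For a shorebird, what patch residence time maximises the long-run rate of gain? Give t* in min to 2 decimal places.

14.28 min

By the marginal value theorem, leave when the instantaneous gain rate g'(t) equals the habitat-wide average g(t)/(T + t).
g'(t) = 258·30/(t + 30)². Setting 258·30/(t+30)² = 258t/[(t+30)(6.8+t)] gives 30(6.8+t) = t(t+30), so t² = 30×6.8 = 204.
t* = √204 = 14.28 min.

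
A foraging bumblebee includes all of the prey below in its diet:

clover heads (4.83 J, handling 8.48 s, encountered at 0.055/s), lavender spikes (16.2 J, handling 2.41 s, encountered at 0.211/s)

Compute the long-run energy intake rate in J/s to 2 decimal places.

1.87 J/s

Energy encountered per unit search time: 0.055×4.83 + 0.211×16.2 = 3.684 J/s.
Handling time per unit search time: 0.055×8.48 + 0.211×2.41 = 0.9749.
Rate = 3.684/(1 + 0.9749) = 1.865 J/s.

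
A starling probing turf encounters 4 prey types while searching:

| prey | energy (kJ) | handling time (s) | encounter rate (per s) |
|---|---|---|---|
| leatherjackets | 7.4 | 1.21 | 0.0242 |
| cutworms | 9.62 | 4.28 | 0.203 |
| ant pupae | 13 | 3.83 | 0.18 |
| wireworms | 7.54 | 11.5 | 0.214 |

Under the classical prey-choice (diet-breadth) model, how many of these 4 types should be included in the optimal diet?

E/h in descending order: leatherjackets 6.12, ant pupae 3.39, cutworms 2.25, wireworms 0.656 kJ/s. The optimal diet is the largest prefix of this list for which every included type satisfies E_i/h_i > R on the types above it.
Rate on top 1: 0.174. ant pupae: 3.39 > 0.174 → include.
Rate on top 2: 1.466. cutworms: 2.25 > 1.466 → include.
Rate on top 3: 1.728. wireworms: 0.656 < 1.728 → exclude; stop.
Optimal diet: leatherjackets, ant pupae, cutworms — 3 of 4 types.

3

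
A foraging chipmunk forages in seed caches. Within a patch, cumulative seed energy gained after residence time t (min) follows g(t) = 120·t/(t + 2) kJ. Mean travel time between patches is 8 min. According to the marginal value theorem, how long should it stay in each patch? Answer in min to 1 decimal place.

4.0 min

Optimal t* satisfies g'(t*) = g(t*)/(T + t*).
g'(t) = 120·2/(t + 2)². Setting 120·2/(t+2)² = 120t/[(t+2)(8+t)] gives 2(8+t) = t(t+2), so t² = 2×8 = 16.
t* = √16 = 4 min.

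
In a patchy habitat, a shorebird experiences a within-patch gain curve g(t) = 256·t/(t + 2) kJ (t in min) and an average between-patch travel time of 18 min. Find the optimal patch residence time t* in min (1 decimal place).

6.0 min

Maximise g(t)/(T+t): set derivative to zero → g'(t)(T+t) = g(t).
g'(t) = 256·2/(t + 2)². Setting 256·2/(t+2)² = 256t/[(t+2)(18+t)] gives 2(18+t) = t(t+2), so t² = 2×18 = 36.
t* = √36 = 6 min.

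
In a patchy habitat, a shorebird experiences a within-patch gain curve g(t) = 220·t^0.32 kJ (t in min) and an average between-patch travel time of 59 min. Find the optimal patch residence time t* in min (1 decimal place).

27.8 min

By the marginal value theorem, leave when the instantaneous gain rate g'(t) equals the habitat-wide average g(t)/(T + t).
g'(t) = 0.32·220·t^-0.68. Setting 0.32·220·t^-0.68 = 220·t^0.32/(59+t) gives 0.32(59+t) = t, so 0.68·t = 0.32×59.
t* = 0.32×59/0.68 = 27.76 min.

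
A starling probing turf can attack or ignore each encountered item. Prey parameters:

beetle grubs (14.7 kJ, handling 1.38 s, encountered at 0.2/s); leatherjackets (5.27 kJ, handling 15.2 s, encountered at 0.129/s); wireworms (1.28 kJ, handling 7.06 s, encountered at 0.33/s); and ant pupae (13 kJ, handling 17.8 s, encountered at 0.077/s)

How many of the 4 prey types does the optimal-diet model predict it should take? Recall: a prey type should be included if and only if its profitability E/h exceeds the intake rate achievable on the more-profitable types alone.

1

Rank by E/h (kJ/s): beetle grubs 10.7, ant pupae 0.73, leatherjackets 0.347, wireworms 0.181. Include each in turn until the next type's E/h falls below the running intake rate.
Rate on top 1: 2.304. ant pupae: 0.73 < 2.304 → exclude; stop.
Optimal diet: beetle grubs — 1 of 4 types.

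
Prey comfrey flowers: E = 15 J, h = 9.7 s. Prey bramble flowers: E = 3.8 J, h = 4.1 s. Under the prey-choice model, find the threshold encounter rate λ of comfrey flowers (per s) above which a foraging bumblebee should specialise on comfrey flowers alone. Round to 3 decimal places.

0.154 per s

Drop bramble flowers once their profitability E₂/h₂ falls below the rate achievable on comfrey flowers alone: E₂/h₂ = λE₁/(1 + λh₁).
Solve for λ: λE₁h₂ = E₂(1 + λh₁) → λ(E₁h₂ − E₂h₁) = E₂ → λ = E₂/(E₁h₂ − E₂h₁).
λ = 3.8/(15×4.1 − 3.8×9.7) = 3.8/24.64 = 0.1542 per s.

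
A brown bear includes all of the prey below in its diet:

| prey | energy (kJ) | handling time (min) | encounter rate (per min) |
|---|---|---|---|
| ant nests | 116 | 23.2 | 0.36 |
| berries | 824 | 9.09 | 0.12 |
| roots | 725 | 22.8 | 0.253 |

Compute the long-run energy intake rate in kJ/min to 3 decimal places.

Energy encountered per unit search time: 0.36×116 + 0.12×824 + 0.253×725 = 324.1 kJ/min.
Handling time per unit search time: 0.36×23.2 + 0.12×9.09 + 0.253×22.8 = 15.21.
Rate = 324.1/(1 + 15.21) = 19.99 kJ/min.

19.990 kJ/min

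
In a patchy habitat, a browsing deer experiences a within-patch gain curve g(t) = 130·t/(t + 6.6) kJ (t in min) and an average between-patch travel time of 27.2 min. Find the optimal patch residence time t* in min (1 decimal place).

13.4 min

By the marginal value theorem, leave when the instantaneous gain rate g'(t) equals the habitat-wide average g(t)/(T + t).
g'(t) = 130·6.6/(t + 6.6)². Setting 130·6.6/(t+6.6)² = 130t/[(t+6.6)(27.2+t)] gives 6.6(27.2+t) = t(t+6.6), so t² = 6.6×27.2 = 179.5.
t* = √179.5 = 13.4 min.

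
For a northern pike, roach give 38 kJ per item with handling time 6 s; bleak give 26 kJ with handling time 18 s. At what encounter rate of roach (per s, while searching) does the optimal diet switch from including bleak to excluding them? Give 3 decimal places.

The zero-one rule: include bleak iff E₂/h₂ > λE₁/(1+λh₁). Equality gives the switch point.
λE₁h₂ = E₂ + λE₂h₁ ⇒ λ = E₂/(E₁h₂ − E₂h₁) = 26/(684 − 156) = 0.04924 per s.

0.049 per s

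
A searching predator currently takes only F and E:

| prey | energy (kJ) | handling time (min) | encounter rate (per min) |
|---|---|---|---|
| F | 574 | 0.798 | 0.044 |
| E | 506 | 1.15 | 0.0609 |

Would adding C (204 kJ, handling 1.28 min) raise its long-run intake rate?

On F and E alone, R = ΣλE/(1+Σλh) = 56.07/1.105 = 50.74 kJ/min.
C: E/h = 204/1.28 = 159.4 kJ/min.
Since 159.4 > R, including C increases the long-run rate.

Yes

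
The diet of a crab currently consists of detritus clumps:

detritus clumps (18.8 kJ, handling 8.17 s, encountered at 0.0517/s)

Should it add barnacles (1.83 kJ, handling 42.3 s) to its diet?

Intake rate on the current diet: R = (0.0517×18.8) / (1 + 0.0517×8.17) = 0.972/1.422 = 0.6833 kJ/s.
barnacles: E/h = 1.83/42.3 = 0.04326 kJ/s.
0.04326 < 0.6833, so adding barnacles would lower the average — exclude it.

No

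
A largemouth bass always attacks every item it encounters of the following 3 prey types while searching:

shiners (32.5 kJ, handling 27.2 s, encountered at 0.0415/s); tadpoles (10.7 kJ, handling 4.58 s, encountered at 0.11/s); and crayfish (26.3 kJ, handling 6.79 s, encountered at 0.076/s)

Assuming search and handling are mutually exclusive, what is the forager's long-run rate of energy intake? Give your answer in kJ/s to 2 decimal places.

1.44 kJ/s

R = (0.0415×32.5 + 0.11×10.7 + 0.076×26.3) / (1 + 0.0415×27.2 + 0.11×4.58 + 0.076×6.79) = 4.525/3.149 = 1.437 kJ/s.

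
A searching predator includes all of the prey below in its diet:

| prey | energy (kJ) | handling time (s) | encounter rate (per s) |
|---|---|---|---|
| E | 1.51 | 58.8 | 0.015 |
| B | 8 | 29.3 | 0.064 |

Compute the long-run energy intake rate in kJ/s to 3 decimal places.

Energy encountered per unit search time: 0.015×1.51 + 0.064×8 = 0.5346 kJ/s.
Handling time per unit search time: 0.015×58.8 + 0.064×29.3 = 2.757.
Rate = 0.5346/(1 + 2.757) = 0.1423 kJ/s.

0.142 kJ/s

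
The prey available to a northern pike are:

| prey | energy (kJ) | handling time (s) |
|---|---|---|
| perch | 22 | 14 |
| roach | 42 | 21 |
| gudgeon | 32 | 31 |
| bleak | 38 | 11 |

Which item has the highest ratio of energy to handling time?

bleak

Profitability E/h (kJ/s): perch = 22/14 = 1.57, roach = 42/21 = 2, gudgeon = 32/31 = 1.03, bleak = 38/11 = 3.45.
Ranked: bleak > roach > perch > gudgeon.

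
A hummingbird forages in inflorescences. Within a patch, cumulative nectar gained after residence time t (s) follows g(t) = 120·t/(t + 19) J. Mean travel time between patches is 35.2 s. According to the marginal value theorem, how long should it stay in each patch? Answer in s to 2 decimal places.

25.86 s

By the marginal value theorem, leave when the instantaneous gain rate g'(t) equals the habitat-wide average g(t)/(T + t).
g'(t) = 120·19/(t + 19)². Setting 120·19/(t+19)² = 120t/[(t+19)(35.2+t)] gives 19(35.2+t) = t(t+19), so t² = 19×35.2 = 668.8.
t* = √668.8 = 25.86 s.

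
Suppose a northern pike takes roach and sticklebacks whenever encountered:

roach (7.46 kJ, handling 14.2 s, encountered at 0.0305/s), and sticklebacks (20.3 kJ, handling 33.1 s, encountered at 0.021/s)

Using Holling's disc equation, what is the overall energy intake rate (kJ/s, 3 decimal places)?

0.307 kJ/s

R = Σλ_iE_i / (1 + Σλ_ih_i)
Numerator: 0.0305×7.46 + 0.021×20.3 = 0.6538
Denominator: 1 + 0.0305×14.2 + 0.021×33.1 = 2.128
R = 0.6538/2.128 = 0.3072 kJ/s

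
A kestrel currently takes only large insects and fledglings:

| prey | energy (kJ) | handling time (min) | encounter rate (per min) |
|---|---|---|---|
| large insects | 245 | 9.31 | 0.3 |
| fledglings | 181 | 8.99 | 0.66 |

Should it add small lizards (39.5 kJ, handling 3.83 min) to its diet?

No

On large insects and fledglings alone, R = ΣλE/(1+Σλh) = 193/9.726 = 19.84 kJ/min.
Profitability of small lizards: 39.5/3.83 = 10.31 kJ/min.
10.31 < 19.84, so adding small lizards would lower the average — exclude it.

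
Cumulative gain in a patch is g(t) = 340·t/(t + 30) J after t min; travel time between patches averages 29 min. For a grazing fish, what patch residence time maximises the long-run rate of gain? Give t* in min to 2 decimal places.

Maximise g(t)/(T+t): set derivative to zero → g'(t)(T+t) = g(t).
g'(t) = 340·30/(t + 30)². Setting 340·30/(t+30)² = 340t/[(t+30)(29+t)] gives 30(29+t) = t(t+30), so t² = 30×29 = 870.
t* = √870 = 29.5 min.

29.50 min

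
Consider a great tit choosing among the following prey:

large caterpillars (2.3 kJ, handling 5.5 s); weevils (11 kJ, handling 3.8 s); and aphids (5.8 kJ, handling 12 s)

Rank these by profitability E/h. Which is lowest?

large caterpillars

In descending order of E/h:
weevils: 11/3.8 = 2.89 kJ/s
aphids: 5.8/12 = 0.483 kJ/s
large caterpillars: 2.3/5.5 = 0.418 kJ/s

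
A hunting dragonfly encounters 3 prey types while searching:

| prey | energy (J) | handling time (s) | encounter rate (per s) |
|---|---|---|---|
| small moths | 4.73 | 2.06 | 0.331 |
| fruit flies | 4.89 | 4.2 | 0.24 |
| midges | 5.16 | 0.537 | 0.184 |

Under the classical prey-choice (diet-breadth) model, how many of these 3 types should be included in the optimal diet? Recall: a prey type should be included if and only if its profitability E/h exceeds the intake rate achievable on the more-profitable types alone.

2

Profitabilities (E/h, J/s): midges 9.61, small moths 2.3, fruit flies 1.16. Add prey in this order while the next type's profitability exceeds the intake rate on those already taken.
Rate on top 1: 0.8641. small moths: 2.3 > 0.8641 → include.
Rate on top 2: 1.412. fruit flies: 1.16 < 1.412 → exclude; stop.
Optimal diet: midges, small moths — 2 of 3 types.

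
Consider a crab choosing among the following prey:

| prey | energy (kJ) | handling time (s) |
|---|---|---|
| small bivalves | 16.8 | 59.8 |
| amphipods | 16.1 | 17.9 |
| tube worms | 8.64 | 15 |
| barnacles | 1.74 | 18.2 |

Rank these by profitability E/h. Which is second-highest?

Profitability E/h (kJ/s): small bivalves = 16.8/59.8 = 0.281, amphipods = 16.1/17.9 = 0.899, tube worms = 8.64/15 = 0.576, barnacles = 1.74/18.2 = 0.0956.
Ranked: amphipods > tube worms > small bivalves > barnacles.

tube worms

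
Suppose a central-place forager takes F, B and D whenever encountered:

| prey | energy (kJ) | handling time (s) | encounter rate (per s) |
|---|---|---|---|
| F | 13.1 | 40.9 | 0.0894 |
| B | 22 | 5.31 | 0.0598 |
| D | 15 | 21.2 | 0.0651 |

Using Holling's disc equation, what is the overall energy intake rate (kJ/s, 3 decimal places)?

R = Σλ_iE_i / (1 + Σλ_ih_i)
Numerator: 0.0894×13.1 + 0.0598×22 + 0.0651×15 = 3.463
Denominator: 1 + 0.0894×40.9 + 0.0598×5.31 + 0.0651×21.2 = 6.354
R = 3.463/6.354 = 0.545 kJ/s

0.545 kJ/s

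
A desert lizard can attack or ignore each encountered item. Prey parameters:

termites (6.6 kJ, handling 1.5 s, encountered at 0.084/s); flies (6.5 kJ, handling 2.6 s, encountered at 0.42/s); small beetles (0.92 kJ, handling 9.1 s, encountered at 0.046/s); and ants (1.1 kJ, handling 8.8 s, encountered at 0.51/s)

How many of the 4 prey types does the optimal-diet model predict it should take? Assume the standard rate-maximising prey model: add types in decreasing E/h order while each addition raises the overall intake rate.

2

Rank by E/h (kJ/s): termites 4.4, flies 2.5, ants 0.125, small beetles 0.101. Include each in turn until the next type's E/h falls below the running intake rate.
Rate on top 1: 0.4924. flies: 2.5 > 0.4924 → include.
Rate on top 2: 1.481. ants: 0.125 < 1.481 → exclude; stop.
Optimal diet: termites, flies — 2 of 4 types.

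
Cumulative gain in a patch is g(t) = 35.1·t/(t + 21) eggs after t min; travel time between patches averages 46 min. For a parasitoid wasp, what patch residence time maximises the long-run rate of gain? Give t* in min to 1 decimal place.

31.1 min

Optimal t* satisfies g'(t*) = g(t*)/(T + t*).
g'(t) = 35.1·21/(t + 21)². Setting 35.1·21/(t+21)² = 35.1t/[(t+21)(46+t)] gives 21(46+t) = t(t+21), so t² = 21×46 = 966.
t* = √966 = 31.08 min.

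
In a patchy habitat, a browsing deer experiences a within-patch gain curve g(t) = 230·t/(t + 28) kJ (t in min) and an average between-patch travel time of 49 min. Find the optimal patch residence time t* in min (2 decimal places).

37.04 min

Maximise g(t)/(T+t): set derivative to zero → g'(t)(T+t) = g(t).
g'(t) = 230·28/(t + 28)². Setting 230·28/(t+28)² = 230t/[(t+28)(49+t)] gives 28(49+t) = t(t+28), so t² = 28×49 = 1372.
t* = √1372 = 37.04 min.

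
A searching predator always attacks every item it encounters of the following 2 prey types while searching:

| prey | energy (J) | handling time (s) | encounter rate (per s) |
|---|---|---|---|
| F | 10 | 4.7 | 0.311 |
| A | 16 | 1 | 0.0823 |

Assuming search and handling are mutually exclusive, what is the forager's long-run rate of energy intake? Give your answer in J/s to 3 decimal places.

1.740 J/s

R = Σλ_iE_i / (1 + Σλ_ih_i)
Numerator: 0.311×10 + 0.0823×16 = 4.427
Denominator: 1 + 0.311×4.7 + 0.0823×1 = 2.544
R = 4.427/2.544 = 1.74 J/s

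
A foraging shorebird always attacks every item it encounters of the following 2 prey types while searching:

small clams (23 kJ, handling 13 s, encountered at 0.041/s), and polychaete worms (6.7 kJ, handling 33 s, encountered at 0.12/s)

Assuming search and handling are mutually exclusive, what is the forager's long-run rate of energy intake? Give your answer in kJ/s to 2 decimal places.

0.32 kJ/s

R = Σλ_iE_i / (1 + Σλ_ih_i)
Numerator: 0.041×23 + 0.12×6.7 = 1.747
Denominator: 1 + 0.041×13 + 0.12×33 = 5.493
R = 1.747/5.493 = 0.318 kJ/s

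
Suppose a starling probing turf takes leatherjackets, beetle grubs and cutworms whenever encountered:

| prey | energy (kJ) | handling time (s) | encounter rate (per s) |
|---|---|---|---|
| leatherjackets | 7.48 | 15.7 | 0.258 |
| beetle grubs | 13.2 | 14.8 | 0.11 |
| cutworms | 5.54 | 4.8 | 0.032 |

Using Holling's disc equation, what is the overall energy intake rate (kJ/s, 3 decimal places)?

0.521 kJ/s

Energy encountered per unit search time: 0.258×7.48 + 0.11×13.2 + 0.032×5.54 = 3.559 kJ/s.
Handling time per unit search time: 0.258×15.7 + 0.11×14.8 + 0.032×4.8 = 5.832.
Rate = 3.559/(1 + 5.832) = 0.5209 kJ/s.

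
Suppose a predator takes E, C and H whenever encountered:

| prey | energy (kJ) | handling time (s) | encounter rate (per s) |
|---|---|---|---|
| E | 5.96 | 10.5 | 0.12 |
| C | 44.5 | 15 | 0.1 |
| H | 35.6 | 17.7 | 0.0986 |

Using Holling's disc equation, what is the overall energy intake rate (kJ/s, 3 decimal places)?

1.576 kJ/s

R = (0.12×5.96 + 0.1×44.5 + 0.0986×35.6) / (1 + 0.12×10.5 + 0.1×15 + 0.0986×17.7) = 8.675/5.505 = 1.576 kJ/s.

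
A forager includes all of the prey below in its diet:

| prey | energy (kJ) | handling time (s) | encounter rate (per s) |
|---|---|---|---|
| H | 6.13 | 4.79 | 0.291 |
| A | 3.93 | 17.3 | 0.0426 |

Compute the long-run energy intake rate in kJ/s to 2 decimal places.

0.62 kJ/s

R = Σλ_iE_i / (1 + Σλ_ih_i)
Numerator: 0.291×6.13 + 0.0426×3.93 = 1.951
Denominator: 1 + 0.291×4.79 + 0.0426×17.3 = 3.131
R = 1.951/3.131 = 0.6232 kJ/s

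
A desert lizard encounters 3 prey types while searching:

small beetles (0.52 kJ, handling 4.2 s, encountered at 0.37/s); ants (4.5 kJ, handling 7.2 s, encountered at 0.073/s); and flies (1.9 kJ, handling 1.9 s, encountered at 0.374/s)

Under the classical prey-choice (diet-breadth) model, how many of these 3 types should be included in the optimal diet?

Profitabilities (E/h, kJ/s): flies 1, ants 0.625, small beetles 0.124. Add prey in this order while the next type's profitability exceeds the intake rate on those already taken.
Rate on top 1: 0.4154. ants: 0.625 > 0.4154 → include.
Rate on top 2: 0.4647. small beetles: 0.124 < 0.4647 → exclude; stop.
Optimal diet: flies, ants — 2 of 3 types.

2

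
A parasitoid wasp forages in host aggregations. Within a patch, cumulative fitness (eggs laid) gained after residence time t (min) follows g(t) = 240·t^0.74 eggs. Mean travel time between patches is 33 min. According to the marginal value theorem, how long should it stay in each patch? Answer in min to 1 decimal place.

93.9 min

Optimal t* satisfies g'(t*) = g(t*)/(T + t*).
g'(t) = 0.74·240·t^-0.26. Setting 0.74·240·t^-0.26 = 240·t^0.74/(33+t) gives 0.74(33+t) = t, so 0.26·t = 0.74×33.
t* = 0.74×33/0.26 = 93.92 min.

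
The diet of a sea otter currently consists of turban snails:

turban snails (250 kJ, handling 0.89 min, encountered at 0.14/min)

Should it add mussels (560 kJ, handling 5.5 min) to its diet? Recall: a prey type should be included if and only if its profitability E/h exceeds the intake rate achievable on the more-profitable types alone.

Yes

Intake rate on the current diet: R = (0.14×250) / (1 + 0.14×0.89) = 35/1.125 = 31.12 kJ/min.
Profitability of mussels: 560/5.5 = 101.8 kJ/min.
Since 101.8 > R, including mussels increases the long-run rate.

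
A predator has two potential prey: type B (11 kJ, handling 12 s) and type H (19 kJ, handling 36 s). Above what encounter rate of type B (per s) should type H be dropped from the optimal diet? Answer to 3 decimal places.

0.113 per s

The zero-one rule: include type H iff E₂/h₂ > λE₁/(1+λh₁). Equality gives the switch point.
λE₁h₂ = E₂ + λE₂h₁ ⇒ λ = E₂/(E₁h₂ − E₂h₁) = 19/(396 − 228) = 0.1131 per s.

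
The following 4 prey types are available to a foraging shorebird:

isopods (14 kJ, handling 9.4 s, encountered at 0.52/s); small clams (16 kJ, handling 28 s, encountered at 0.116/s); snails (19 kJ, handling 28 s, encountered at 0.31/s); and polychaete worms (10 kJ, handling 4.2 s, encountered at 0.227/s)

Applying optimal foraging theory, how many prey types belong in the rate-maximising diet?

E/h in descending order: polychaete worms 2.38, isopods 1.49, snails 0.679, small clams 0.571 kJ/s. The optimal diet is the largest prefix of this list for which every included type satisfies E_i/h_i > R on the types above it.
Rate on top 1: 1.162. isopods: 1.49 > 1.162 → include.
Rate on top 2: 1.396. snails: 0.679 < 1.396 → exclude; stop.
Optimal diet: polychaete worms, isopods — 2 of 4 types.

2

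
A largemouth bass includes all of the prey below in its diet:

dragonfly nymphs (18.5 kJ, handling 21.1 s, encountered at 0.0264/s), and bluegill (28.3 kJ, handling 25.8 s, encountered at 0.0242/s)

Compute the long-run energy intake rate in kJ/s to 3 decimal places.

R = Σλ_iE_i / (1 + Σλ_ih_i)
Numerator: 0.0264×18.5 + 0.0242×28.3 = 1.173
Denominator: 1 + 0.0264×21.1 + 0.0242×25.8 = 2.181
R = 1.173/2.181 = 0.5378 kJ/s

0.538 kJ/s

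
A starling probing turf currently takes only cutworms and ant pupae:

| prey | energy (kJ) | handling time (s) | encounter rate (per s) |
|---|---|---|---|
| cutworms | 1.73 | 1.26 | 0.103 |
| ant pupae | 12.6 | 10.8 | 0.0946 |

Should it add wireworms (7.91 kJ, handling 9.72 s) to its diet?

Yes

On cutworms and ant pupae alone, R = ΣλE/(1+Σλh) = 1.37/2.151 = 0.6368 kJ/s.
Profitability of wireworms: 7.91/9.72 = 0.8138 kJ/s.
0.8138 > 0.6368, so adding wireworms raises the average — include it.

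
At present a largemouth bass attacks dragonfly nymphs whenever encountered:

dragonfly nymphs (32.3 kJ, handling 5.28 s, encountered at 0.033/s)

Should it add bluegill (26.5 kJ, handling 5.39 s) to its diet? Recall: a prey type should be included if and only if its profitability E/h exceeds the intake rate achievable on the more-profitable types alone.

Yes

On dragonfly nymphs alone, R = ΣλE/(1+Σλh) = 1.066/1.174 = 0.9077 kJ/s.
bluegill: E/h = 26.5/5.39 = 4.917 kJ/s.
Since 4.917 > R, including bluegill increases the long-run rate.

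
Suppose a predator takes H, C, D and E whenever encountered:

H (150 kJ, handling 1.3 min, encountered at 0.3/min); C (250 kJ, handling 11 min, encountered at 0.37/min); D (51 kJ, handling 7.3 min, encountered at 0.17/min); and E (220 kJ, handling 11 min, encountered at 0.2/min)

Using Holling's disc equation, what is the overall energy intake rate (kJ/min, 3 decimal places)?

Energy encountered per unit search time: 0.3×150 + 0.37×250 + 0.17×51 + 0.2×220 = 190.2 kJ/min.
Handling time per unit search time: 0.3×1.3 + 0.37×11 + 0.17×7.3 + 0.2×11 = 7.901.
Rate = 190.2/(1 + 7.901) = 21.37 kJ/min.

21.365 kJ/min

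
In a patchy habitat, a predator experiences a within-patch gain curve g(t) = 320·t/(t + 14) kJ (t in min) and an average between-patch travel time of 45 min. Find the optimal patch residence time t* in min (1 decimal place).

By the marginal value theorem, leave when the instantaneous gain rate g'(t) equals the habitat-wide average g(t)/(T + t).
g'(t) = 320·14/(t + 14)². Setting 320·14/(t+14)² = 320t/[(t+14)(45+t)] gives 14(45+t) = t(t+14), so t² = 14×45 = 630.
t* = √630 = 25.1 min.

25.1 min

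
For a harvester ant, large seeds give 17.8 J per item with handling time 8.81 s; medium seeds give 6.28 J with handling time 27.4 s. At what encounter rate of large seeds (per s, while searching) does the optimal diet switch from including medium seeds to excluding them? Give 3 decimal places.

0.015 per s

At the threshold, the rate on large seeds alone equals the profitability of medium seeds: λ·17.8/(1 + λ·8.81) = 6.28/27.4 = 0.2292.
Rearranging, λ(17.8 − 0.2292×8.81) = 0.2292, so λ = 0.2292/15.78 = 0.01452 per s.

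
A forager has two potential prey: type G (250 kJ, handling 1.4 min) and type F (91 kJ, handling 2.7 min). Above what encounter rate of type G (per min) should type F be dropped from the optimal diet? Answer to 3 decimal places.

0.166 per min

Drop type F once their profitability E₂/h₂ falls below the rate achievable on type G alone: E₂/h₂ = λE₁/(1 + λh₁).
Solve for λ: λE₁h₂ = E₂(1 + λh₁) → λ(E₁h₂ − E₂h₁) = E₂ → λ = E₂/(E₁h₂ − E₂h₁).
λ = 91/(250×2.7 − 91×1.4) = 91/547.6 = 0.1662 per min.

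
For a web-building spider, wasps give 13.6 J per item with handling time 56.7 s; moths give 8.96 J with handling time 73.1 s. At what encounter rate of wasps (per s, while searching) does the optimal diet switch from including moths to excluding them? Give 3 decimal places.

0.018 per s

At the threshold, the rate on wasps alone equals the profitability of moths: λ·13.6/(1 + λ·56.7) = 8.96/73.1 = 0.1226.
Rearranging, λ(13.6 − 0.1226×56.7) = 0.1226, so λ = 0.1226/6.65 = 0.01843 per s.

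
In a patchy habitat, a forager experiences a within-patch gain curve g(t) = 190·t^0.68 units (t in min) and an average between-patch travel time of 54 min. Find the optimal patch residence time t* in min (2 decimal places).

114.75 min

Maximise g(t)/(T+t): set derivative to zero → g'(t)(T+t) = g(t).
g'(t) = 0.68·190·t^-0.32. Setting 0.68·190·t^-0.32 = 190·t^0.68/(54+t) gives 0.68(54+t) = t, so 0.32·t = 0.68×54.
t* = 0.68×54/0.32 = 114.8 min.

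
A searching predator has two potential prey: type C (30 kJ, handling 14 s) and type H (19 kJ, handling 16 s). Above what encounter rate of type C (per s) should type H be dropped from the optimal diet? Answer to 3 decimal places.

0.089 per s

The zero-one rule: include type H iff E₂/h₂ > λE₁/(1+λh₁). Equality gives the switch point.
λE₁h₂ = E₂ + λE₂h₁ ⇒ λ = E₂/(E₁h₂ − E₂h₁) = 19/(480 − 266) = 0.08879 per s.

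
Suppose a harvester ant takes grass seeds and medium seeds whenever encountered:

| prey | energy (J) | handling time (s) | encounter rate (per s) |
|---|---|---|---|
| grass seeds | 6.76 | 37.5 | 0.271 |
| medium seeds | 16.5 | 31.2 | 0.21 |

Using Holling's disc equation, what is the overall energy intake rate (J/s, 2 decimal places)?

Energy encountered per unit search time: 0.271×6.76 + 0.21×16.5 = 5.297 J/s.
Handling time per unit search time: 0.271×37.5 + 0.21×31.2 = 16.71.
Rate = 5.297/(1 + 16.71) = 0.299 J/s.

0.30 J/s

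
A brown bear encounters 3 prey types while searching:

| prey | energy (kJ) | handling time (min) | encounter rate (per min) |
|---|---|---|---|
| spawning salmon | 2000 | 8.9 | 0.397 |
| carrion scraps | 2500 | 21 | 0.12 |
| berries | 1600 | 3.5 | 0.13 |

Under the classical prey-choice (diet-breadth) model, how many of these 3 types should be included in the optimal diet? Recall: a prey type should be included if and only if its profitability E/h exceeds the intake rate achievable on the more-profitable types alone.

Profitabilities (E/h, kJ/min): berries 457, spawning salmon 225, carrion scraps 119. Add prey in this order while the next type's profitability exceeds the intake rate on those already taken.
Rate on top 1: 143. spawning salmon: 225 > 143 → include.
Rate on top 2: 200.9. carrion scraps: 119 < 200.9 → exclude; stop.
Optimal diet: berries, spawning salmon — 2 of 3 types.

2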